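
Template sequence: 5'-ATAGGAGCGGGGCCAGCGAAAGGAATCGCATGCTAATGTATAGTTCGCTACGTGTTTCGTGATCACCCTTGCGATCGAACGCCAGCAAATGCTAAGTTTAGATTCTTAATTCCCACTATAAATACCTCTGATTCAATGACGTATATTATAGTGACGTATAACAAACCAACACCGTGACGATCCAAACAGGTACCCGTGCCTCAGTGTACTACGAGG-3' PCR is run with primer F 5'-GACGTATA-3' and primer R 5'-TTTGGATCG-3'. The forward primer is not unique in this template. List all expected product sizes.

The forward primer GACGTATA matches the top strand at positions 138–145, 153–160.
The reverse primer's reverse complement is CGATCCAAA, matching at positions 178–186.
Each forward site pairs with the reverse site to give a product ending at position 186: sizes 49, 34 bp.

49 bp, 34 bp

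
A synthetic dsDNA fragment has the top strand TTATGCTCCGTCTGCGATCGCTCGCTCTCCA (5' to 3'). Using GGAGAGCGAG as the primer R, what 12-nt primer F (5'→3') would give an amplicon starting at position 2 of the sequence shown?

5'-TATGCTCCGTCT-3'

The reverse primer's reverse complement CTCGCTCTCC matches the template at positions 21–30; the product starts at position 2.
The forward primer is identical to the top strand over positions 2–13: TATGCTCCGTCT.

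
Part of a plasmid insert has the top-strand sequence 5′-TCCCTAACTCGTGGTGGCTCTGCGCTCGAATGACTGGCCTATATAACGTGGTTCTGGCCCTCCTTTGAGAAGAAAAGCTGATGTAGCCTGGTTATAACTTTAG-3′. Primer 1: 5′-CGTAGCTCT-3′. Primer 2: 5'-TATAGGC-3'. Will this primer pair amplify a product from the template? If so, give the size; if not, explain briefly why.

Primer 1 (CGTAGCTCT) does not match the top strand, and its reverse complement AGAGCTACG does not match either.
With no annealing site for primer 1, no amplification occurs.

No product — primer 1 has no binding site in the template.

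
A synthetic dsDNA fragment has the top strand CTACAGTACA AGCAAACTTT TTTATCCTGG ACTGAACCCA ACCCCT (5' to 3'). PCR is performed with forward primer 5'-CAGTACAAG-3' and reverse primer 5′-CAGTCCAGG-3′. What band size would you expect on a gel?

31 bp

Scanning the template, CAGTACAAG occurs at positions 4–12; this primer anneals to the bottom strand there with its 3' end pointing downstream.
The reverse primer's reverse complement is CCTGGACTG, which matches the template at positions 26–34.
The product runs from position 4 to position 34, so its length is 34 − 4 + 1 = 31 bp.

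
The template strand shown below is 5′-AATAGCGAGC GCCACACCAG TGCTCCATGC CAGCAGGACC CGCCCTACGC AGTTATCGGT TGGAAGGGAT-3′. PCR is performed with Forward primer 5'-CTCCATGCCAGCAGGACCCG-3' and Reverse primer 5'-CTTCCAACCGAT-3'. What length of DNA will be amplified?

44 bp

Scanning the template, CTCCATGCCAGCAGGACCCG occurs at positions 23–42; this primer anneals to the bottom strand there with its 3' end pointing downstream.
Reverse complement of the reverse primer: ATCGGTTGGAAG. This occurs on the top strand at positions 55–66.
Amplicon spans positions 23–66: 44 bp.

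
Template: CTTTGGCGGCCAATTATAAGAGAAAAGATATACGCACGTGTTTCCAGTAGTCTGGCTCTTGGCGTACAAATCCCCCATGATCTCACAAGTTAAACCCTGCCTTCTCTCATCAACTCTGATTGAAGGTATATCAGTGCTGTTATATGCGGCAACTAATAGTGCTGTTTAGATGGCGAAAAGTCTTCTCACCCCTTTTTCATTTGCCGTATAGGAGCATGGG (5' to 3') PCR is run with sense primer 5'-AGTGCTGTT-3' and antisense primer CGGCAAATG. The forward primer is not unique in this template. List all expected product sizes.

74 bp, 49 bp

The forward primer AGTGCTGTT matches the top strand at positions 133–141, 158–166.
The reverse primer's reverse complement is CATTTGCCG, matching at positions 198–206.
Each forward site pairs with the reverse site to give a product ending at position 206: sizes 74, 49 bp.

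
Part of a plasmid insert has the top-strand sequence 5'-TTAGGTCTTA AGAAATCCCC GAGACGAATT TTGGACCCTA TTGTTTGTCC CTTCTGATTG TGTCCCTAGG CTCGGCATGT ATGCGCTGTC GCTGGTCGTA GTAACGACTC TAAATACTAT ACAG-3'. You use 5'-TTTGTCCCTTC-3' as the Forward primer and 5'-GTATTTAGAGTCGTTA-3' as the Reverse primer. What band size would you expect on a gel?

Scanning the template, TTTGTCCCTTC occurs at positions 44–54; this primer anneals to the bottom strand there with its 3' end pointing downstream.
Taking the reverse complement of GTATTTAGAGTCGTTA gives TAACGACTCTAAATAC, found at positions 102–117 on the template; the primer anneals here to the top strand with its 3' end pointing upstream.
Product length = (reverse-primer end) − (forward-primer start) + 1 = 117 − 44 + 1 = 74 bp.

74 bp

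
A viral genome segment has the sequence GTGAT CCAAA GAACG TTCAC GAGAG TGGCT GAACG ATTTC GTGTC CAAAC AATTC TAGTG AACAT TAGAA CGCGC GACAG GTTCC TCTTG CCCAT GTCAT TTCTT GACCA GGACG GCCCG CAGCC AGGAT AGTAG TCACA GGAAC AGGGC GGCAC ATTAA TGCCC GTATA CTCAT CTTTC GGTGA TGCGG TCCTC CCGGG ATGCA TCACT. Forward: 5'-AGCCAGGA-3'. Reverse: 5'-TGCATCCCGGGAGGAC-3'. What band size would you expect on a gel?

84 bp

Scanning the template, AGCCAGGA occurs at positions 122–129; this primer anneals to the bottom strand there with its 3' end pointing downstream.
Taking the reverse complement of TGCATCCCGGGAGGAC gives GTCCTCCCGGGATGCA, found at positions 190–205 on the template; the primer anneals here to the top strand with its 3' end pointing upstream.
The product runs from position 122 to position 205, so its length is 205 − 122 + 1 = 84 bp.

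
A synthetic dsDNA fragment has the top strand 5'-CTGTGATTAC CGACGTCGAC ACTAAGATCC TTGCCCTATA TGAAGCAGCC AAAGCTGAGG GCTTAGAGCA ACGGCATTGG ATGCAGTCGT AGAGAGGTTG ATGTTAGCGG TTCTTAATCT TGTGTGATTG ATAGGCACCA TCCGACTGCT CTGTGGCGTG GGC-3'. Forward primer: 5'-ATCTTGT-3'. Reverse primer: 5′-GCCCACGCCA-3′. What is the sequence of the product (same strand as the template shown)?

The forward primer matches the template at positions 117–123.
The reverse primer's reverse complement is TGGCGTGGGC, which matches the template at positions 154–163.
The product is the template from position 117 through 163 (47 bp).

5'-ATCTTGTGTGATTGATAGGCACCATCCGACTGCTCTGTGGCGTGGGC-3'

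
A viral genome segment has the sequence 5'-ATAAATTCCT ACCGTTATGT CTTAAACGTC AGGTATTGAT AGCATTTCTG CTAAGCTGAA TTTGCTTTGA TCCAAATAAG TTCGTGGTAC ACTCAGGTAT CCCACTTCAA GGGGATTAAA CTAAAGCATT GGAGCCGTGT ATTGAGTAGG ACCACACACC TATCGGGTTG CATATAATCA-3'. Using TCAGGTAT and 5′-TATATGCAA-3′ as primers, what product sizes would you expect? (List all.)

The forward primer TCAGGTAT matches the top strand at positions 29–36, 93–100.
The reverse primer's reverse complement is TTGCATATA, matching at positions 168–176.
Each forward site pairs with the reverse site to give a product ending at position 176: sizes 148, 84 bp.

148 bp, 84 bp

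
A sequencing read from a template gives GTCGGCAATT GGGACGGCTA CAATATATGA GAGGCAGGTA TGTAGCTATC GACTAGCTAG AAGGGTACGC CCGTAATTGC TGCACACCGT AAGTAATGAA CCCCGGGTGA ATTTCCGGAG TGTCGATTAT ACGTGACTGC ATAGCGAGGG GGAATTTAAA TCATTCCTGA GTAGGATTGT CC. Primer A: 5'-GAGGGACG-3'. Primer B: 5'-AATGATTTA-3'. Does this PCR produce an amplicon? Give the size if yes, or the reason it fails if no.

Primer A (GAGGGACG) does not match the top strand, and its reverse complement CGTCCCTC does not match either.
With no annealing site for primer A, no amplification occurs.

No product — primer A has no binding site in the template.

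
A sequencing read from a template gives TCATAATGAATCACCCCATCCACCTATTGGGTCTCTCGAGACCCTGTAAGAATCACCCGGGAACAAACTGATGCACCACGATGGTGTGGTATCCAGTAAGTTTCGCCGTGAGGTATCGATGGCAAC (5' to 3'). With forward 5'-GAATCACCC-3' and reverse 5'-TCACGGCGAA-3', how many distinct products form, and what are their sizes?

The forward primer GAATCACCC matches the top strand at positions 8–16, 50–58.
The reverse primer's reverse complement is TTCGCCGTGA, matching at positions 102–111.
Each forward site pairs with the reverse site to give a product ending at position 111: sizes 104, 62 bp.

Two products: 104 bp, 62 bp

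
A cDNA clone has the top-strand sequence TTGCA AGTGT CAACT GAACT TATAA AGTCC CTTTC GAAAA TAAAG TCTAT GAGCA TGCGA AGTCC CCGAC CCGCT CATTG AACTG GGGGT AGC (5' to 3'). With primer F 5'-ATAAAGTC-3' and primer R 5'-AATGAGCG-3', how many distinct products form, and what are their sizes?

The forward primer ATAAAGTC matches the top strand at positions 22–29, 40–47.
The reverse primer's reverse complement is CGCTCATT, matching at positions 72–79.
Each forward site pairs with the reverse site to give a product ending at position 79: sizes 58, 40 bp.

Two products: 58 bp, 40 bp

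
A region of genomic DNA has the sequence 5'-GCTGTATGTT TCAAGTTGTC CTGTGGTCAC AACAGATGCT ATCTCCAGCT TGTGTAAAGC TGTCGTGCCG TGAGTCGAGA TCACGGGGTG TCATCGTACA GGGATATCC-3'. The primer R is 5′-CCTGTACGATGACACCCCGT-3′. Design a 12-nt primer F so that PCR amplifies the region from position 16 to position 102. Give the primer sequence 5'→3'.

The reverse primer's reverse complement ACGGGGTGTCATCGTACAGG matches the template at positions 83–102; the product starts at position 16.
The forward primer is identical to the top strand over positions 16–27: TTGTCCTGTGGT.

5'-TTGTCCTGTGGT-3'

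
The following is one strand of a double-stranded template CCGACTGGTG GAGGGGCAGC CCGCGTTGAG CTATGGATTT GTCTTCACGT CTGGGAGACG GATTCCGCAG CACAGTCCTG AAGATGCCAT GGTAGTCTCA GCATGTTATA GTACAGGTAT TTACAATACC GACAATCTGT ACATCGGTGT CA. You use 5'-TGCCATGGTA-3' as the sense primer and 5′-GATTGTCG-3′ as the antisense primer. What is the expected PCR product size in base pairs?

Scanning the template, TGCCATGGTA occurs at positions 85–94; this primer anneals to the bottom strand there with its 3' end pointing downstream.
Reverse complement of the reverse primer: CGACAATC. This occurs on the top strand at positions 130–137.
Amplicon spans positions 85–137: 53 bp.

53 bp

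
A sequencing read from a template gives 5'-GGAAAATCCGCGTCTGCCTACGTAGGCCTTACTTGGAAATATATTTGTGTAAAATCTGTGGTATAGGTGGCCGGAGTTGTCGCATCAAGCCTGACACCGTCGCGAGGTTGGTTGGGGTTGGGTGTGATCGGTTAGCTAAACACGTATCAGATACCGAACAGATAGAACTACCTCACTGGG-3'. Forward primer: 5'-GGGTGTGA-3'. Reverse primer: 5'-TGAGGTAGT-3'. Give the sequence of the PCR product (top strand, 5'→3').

Forward primer GGGTGTGA is found on the top strand at positions 120–127.
The reverse primer's reverse complement is ACTACCTCA, which matches the template at positions 167–175.
The product is the template from position 120 through 175 (56 bp).

5'-GGGTGTGATCGGTTAGCTAAACACGTATCAGATACCGAACAGATAGAACTACCTCA-3'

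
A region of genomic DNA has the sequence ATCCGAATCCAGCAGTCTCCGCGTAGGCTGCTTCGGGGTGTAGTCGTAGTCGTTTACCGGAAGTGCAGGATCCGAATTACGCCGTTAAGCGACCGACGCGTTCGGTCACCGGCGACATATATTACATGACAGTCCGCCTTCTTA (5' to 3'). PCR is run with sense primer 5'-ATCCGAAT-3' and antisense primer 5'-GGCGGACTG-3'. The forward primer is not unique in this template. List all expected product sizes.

The forward primer ATCCGAAT matches the top strand at positions 1–8, 70–77.
The reverse primer's reverse complement is CAGTCCGCC, matching at positions 130–138.
Each forward site pairs with the reverse site to give a product ending at position 138: sizes 138, 69 bp.

138 bp, 69 bp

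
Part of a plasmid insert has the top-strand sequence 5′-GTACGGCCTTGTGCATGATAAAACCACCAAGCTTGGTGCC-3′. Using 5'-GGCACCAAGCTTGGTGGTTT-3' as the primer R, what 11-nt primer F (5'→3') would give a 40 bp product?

5'-GTACGGCCTTG-3'

The reverse primer's reverse complement AAACCACCAAGCTTGGTGCC matches the template at positions 21–40, so the product ends at position 40.
A 40 bp product then starts at position 40 − 40 + 1 = 1.
The forward primer is identical to the top strand there: GTACGGCCTTG.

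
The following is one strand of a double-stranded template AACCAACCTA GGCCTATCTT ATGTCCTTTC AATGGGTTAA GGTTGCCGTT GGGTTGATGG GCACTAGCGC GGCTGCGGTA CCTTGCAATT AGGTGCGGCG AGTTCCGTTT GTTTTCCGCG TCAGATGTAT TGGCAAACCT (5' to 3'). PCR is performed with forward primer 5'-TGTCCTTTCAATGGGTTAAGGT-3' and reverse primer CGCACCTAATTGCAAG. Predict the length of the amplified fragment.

76 bp

Scanning the template, TGTCCTTTCAATGGGTTAAGGT occurs at positions 22–43; this primer anneals to the bottom strand there with its 3' end pointing downstream.
Taking the reverse complement of CGCACCTAATTGCAAG gives CTTGCAATTAGGTGCG, found at positions 82–97 on the template; the primer anneals here to the top strand with its 3' end pointing upstream.
The product runs from position 22 to position 97, so its length is 97 − 22 + 1 = 76 bp.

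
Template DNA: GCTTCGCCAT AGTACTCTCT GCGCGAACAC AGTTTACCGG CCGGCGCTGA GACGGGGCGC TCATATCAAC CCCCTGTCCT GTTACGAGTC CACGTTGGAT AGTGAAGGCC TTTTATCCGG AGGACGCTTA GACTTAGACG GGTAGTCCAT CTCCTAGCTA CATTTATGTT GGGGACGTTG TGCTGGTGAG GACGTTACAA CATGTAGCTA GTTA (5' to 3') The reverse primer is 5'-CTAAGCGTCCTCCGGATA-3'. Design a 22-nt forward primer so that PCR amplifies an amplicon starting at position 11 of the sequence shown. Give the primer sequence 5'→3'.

5'-AGTACTCTCTGCGCGAACACAG-3'

The reverse primer's reverse complement TATCCGGAGGACGCTTAG matches the template at positions 114–131; the product starts at position 11.
The forward primer is identical to the top strand over positions 11–32: AGTACTCTCTGCGCGAACACAG.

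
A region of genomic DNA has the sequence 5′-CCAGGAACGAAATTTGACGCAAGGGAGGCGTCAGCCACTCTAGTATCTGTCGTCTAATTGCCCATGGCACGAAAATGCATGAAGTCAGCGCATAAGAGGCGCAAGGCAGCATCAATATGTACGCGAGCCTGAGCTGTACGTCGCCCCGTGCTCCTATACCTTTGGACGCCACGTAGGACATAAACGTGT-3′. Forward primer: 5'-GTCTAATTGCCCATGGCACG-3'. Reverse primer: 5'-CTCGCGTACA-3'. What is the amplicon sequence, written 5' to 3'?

The forward primer matches the template at positions 52–71.
Taking the reverse complement of CTCGCGTACA gives TGTACGCGAG, found at positions 118–127 on the template; the primer anneals here to the top strand with its 3' end pointing upstream.
The product is the template from position 52 through 127 (76 bp).

5'-GTCTAATTGCCCATGGCACGAAAATGCATGAAGTCAGCGCATAAGAGGCGCAAGGCAGCATCAATATGTACGCGAG-3'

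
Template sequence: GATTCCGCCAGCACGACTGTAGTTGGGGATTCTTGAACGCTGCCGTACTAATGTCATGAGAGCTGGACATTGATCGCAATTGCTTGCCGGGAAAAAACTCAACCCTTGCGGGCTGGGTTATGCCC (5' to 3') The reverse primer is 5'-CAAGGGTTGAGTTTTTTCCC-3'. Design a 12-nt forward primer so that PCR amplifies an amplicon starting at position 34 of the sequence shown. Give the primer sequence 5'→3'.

The reverse primer's reverse complement GGGAAAAAACTCAACCCTTG matches the template at positions 89–108; the product starts at position 34.
The forward primer is identical to the top strand over positions 34–45: TGAACGCTGCCG.

5'-TGAACGCTGCCG-3'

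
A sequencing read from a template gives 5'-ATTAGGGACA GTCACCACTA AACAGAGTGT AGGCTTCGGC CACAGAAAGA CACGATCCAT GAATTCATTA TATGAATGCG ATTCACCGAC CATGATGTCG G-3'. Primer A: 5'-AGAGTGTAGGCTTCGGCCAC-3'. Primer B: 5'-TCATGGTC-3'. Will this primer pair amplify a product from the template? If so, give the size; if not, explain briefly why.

Primer A (AGAGTGTAGGCTTCGGCCAC) matches the top strand at positions 24–43; it acts as a forward primer.
Primer B's reverse complement is GACCATGA, matching the top strand at positions 88–95; it acts as a reverse primer.
The 3' ends face each other across positions 24–95, giving a 72 bp product.

Yes — a 72 bp product.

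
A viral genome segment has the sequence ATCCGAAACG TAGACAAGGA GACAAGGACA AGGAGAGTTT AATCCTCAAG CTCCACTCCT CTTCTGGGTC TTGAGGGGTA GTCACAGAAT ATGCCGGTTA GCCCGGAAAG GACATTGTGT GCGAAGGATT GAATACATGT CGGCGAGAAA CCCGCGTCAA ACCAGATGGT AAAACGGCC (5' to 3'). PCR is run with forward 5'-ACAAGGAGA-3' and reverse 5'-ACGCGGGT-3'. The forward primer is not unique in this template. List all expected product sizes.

The forward primer ACAAGGAGA matches the top strand at positions 14–22, 28–36.
The reverse primer's reverse complement is ACCCGCGT, matching at positions 150–157.
Each forward site pairs with the reverse site to give a product ending at position 157: sizes 144, 130 bp.

144 bp, 130 bp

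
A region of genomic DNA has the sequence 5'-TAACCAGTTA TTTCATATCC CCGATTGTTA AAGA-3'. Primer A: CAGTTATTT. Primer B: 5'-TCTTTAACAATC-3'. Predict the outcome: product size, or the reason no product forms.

Primer A (CAGTTATTT) matches the top strand at positions 5–13; it acts as a forward primer.
Primer B's reverse complement is GATTGTTAAAGA, matching the top strand at positions 23–34; it acts as a reverse primer.
The 3' ends face each other across positions 5–34, giving a 30 bp product.

Yes — a 30 bp product.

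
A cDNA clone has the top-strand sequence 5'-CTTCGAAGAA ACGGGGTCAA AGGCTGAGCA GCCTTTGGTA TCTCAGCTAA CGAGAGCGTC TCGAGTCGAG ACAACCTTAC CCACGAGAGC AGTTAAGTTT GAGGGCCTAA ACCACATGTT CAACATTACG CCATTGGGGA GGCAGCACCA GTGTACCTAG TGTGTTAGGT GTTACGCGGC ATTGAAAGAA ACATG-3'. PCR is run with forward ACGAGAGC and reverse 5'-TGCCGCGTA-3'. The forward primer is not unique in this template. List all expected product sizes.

The forward primer ACGAGAGC matches the top strand at positions 50–57, 83–90.
The reverse primer's reverse complement is TACGCGGCA, matching at positions 173–181.
Each forward site pairs with the reverse site to give a product ending at position 181: sizes 132, 99 bp.

132 bp, 99 bp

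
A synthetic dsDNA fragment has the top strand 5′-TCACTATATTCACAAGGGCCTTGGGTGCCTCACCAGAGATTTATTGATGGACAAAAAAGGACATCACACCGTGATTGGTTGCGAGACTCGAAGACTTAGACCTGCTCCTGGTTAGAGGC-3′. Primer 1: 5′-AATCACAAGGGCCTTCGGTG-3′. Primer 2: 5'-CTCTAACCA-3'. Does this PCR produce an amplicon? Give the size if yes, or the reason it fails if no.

No product — primer 1 has no binding site in the template.

Primer 1 (AATCACAAGGGCCTTCGGTG) does not match the top strand, and its reverse complement CACCGAAGGCCCTTGTGATT does not match either.
With no annealing site for primer 1, no amplification occurs.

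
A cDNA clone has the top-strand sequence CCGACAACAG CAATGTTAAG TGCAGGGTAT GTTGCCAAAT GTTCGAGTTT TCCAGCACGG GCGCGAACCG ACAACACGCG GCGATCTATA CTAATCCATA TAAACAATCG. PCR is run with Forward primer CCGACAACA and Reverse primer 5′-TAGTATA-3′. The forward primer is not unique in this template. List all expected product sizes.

The forward primer CCGACAACA matches the top strand at positions 1–9, 68–76.
The reverse primer's reverse complement is TATACTA, matching at positions 87–93.
Each forward site pairs with the reverse site to give a product ending at position 93: sizes 93, 26 bp.

93 bp, 26 bp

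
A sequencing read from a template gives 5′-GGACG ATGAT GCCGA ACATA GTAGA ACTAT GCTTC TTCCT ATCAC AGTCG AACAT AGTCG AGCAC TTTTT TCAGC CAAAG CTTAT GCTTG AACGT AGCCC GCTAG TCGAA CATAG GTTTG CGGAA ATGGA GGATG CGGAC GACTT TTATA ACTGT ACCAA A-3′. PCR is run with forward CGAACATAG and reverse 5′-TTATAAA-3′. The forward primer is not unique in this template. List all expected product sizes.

139 bp, 103 bp, 45 bp

The forward primer CGAACATAG matches the top strand at positions 13–21, 49–57, 107–115.
The reverse primer's reverse complement is TTTATAA, matching at positions 145–151.
Each forward site pairs with the reverse site to give a product ending at position 151: sizes 139, 103, 45 bp.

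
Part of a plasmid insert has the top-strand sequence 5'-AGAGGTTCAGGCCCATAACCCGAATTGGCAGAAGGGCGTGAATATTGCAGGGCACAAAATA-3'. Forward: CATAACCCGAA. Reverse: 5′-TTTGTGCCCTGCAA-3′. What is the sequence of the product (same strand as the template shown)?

Scanning the template, CATAACCCGAA occurs at positions 14–24; this primer anneals to the bottom strand there with its 3' end pointing downstream.
Reverse complement of the reverse primer: TTGCAGGGCACAAA. This occurs on the top strand at positions 45–58.
The product is the template from position 14 through 58 (45 bp).

5'-CATAACCCGAATTGGCAGAAGGGCGTGAATATTGCAGGGCACAAA-3'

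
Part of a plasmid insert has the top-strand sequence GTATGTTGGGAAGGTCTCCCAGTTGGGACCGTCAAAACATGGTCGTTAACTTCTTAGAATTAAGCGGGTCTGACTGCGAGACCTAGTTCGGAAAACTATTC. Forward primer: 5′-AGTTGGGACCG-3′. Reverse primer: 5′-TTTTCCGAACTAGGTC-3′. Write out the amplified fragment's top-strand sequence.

Forward primer AGTTGGGACCG is found on the top strand at positions 21–31.
Reverse complement of the reverse primer: GACCTAGTTCGGAAAA. This occurs on the top strand at positions 80–95.
The product is the template from position 21 through 95 (75 bp).

5'-AGTTGGGACCGTCAAAACATGGTCGTTAACTTCTTAGAATTAAGCGGGTCTGACTGCGAGACCTAGTTCGGAAAA-3'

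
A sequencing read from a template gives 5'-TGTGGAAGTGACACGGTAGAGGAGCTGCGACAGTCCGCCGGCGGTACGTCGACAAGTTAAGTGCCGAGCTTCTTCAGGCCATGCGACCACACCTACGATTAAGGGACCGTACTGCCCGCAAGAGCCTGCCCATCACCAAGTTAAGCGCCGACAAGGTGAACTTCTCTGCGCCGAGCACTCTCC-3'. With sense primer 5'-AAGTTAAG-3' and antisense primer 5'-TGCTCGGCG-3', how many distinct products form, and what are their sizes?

The forward primer AAGTTAAG matches the top strand at positions 54–61, 138–145.
The reverse primer's reverse complement is CGCCGAGCA, matching at positions 169–177.
Each forward site pairs with the reverse site to give a product ending at position 177: sizes 124, 40 bp.

Two products: 124 bp, 40 bp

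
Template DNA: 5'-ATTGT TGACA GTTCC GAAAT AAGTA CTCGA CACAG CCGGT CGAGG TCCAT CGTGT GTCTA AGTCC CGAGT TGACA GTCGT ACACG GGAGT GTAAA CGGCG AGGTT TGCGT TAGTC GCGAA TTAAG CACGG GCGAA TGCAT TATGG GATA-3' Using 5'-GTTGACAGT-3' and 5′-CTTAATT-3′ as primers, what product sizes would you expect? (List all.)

The forward primer GTTGACAGT matches the top strand at positions 4–12, 69–77.
The reverse primer's reverse complement is AATTAAG, matching at positions 119–125.
Each forward site pairs with the reverse site to give a product ending at position 125: sizes 122, 57 bp.

122 bp, 57 bp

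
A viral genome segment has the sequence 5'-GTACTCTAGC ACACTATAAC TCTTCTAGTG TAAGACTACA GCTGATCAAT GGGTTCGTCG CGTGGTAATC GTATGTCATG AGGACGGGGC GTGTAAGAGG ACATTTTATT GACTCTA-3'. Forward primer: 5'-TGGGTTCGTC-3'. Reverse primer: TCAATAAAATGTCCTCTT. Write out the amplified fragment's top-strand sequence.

5'-TGGGTTCGTCGCGTGGTAATCGTATGTCATGAGGACGGGGCGTGTAAGAGGACATTTTATTGA-3'

Forward primer TGGGTTCGTC is found on the top strand at positions 50–59.
Reverse complement of the reverse primer: AAGAGGACATTTTATTGA. This occurs on the top strand at positions 95–112.
The product is the template from position 50 through 112 (63 bp).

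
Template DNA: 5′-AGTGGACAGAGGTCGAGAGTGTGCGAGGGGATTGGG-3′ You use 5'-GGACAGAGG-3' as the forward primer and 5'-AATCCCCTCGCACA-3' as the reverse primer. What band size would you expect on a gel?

30 bp

Scanning the template, GGACAGAGG occurs at positions 4–12; this primer anneals to the bottom strand there with its 3' end pointing downstream.
Reverse complement of the reverse primer: TGTGCGAGGGGATT. This occurs on the top strand at positions 20–33.
Product length = (reverse-primer end) − (forward-primer start) + 1 = 33 − 4 + 1 = 30 bp.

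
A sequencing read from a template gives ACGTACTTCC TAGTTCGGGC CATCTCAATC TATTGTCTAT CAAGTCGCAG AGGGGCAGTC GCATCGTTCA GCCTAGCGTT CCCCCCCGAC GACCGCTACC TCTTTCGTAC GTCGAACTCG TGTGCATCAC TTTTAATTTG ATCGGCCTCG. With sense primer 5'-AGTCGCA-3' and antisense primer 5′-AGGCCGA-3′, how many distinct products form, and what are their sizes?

The forward primer AGTCGCA matches the top strand at positions 43–49, 57–63.
The reverse primer's reverse complement is TCGGCCT, matching at positions 142–148.
Each forward site pairs with the reverse site to give a product ending at position 148: sizes 106, 92 bp.

Two products: 106 bp, 92 bp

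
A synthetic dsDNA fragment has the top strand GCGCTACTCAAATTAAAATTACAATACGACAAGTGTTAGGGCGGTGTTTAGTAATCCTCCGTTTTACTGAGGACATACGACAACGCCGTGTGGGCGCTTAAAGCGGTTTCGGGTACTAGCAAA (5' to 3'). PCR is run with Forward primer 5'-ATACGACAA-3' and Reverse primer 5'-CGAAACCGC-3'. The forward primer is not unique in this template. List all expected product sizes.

The forward primer ATACGACAA matches the top strand at positions 24–32, 75–83.
The reverse primer's reverse complement is GCGGTTTCG, matching at positions 103–111.
Each forward site pairs with the reverse site to give a product ending at position 111: sizes 88, 37 bp.

88 bp, 37 bp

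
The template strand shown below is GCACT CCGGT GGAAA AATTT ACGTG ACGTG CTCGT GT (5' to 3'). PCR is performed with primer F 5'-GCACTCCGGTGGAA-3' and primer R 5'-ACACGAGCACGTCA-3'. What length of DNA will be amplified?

Scanning the template, GCACTCCGGTGGAA occurs at positions 1–14; this primer anneals to the bottom strand there with its 3' end pointing downstream.
Taking the reverse complement of ACACGAGCACGTCA gives TGACGTGCTCGTGT, found at positions 24–37 on the template; the primer anneals here to the top strand with its 3' end pointing upstream.
Amplicon spans positions 1–37: 37 bp.

37 bp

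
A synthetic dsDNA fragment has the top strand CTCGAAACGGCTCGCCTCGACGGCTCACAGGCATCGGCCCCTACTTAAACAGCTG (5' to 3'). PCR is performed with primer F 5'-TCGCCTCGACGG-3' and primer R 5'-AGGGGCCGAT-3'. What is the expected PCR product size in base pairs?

31 bp

Scanning the template, TCGCCTCGACGG occurs at positions 12–23; this primer anneals to the bottom strand there with its 3' end pointing downstream.
The reverse primer's reverse complement is ATCGGCCCCT, which matches the template at positions 33–42.
The product runs from position 12 to position 42, so its length is 42 − 12 + 1 = 31 bp.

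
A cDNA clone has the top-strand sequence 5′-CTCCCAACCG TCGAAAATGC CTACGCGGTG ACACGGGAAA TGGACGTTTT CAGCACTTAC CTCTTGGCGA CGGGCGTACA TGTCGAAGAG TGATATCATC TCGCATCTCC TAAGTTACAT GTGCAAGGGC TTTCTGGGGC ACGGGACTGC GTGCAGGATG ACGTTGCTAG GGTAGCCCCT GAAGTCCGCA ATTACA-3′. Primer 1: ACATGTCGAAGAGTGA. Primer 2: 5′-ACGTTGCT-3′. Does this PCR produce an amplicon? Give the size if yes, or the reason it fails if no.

No product — both primers anneal to the same strand and extend in the same direction.

Primer 1 (ACATGTCGAAGAGTGA) matches the top strand at positions 78–93 (3' end points downstream).
Primer 2 (ACGTTGCT) also matches the top strand directly, at positions 161–168 — its reverse complement AGCAACGT is not present.
Both primers anneal to the bottom strand with 3' ends pointing the same way, so neither can prime synthesis back toward the other.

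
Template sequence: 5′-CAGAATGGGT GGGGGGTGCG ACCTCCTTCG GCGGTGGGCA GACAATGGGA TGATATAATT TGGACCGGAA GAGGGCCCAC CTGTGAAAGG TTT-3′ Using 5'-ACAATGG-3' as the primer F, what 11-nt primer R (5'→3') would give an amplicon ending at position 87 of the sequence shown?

The forward primer binds at positions 42–48; the product's 3' end on the top strand is position 87.
The reverse primer anneals to the top strand over positions 77–87, i.e. to CCACCTGTGAA.
Its sequence written 5'→3' is the reverse complement: TTCACAGGTGG.

5'-TTCACAGGTGG-3'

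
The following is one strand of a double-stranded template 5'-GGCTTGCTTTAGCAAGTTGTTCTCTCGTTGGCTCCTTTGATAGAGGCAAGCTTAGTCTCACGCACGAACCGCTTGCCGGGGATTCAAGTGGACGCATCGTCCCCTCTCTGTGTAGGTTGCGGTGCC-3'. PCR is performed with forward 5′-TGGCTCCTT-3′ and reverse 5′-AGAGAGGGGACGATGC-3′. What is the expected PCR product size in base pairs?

81 bp

Forward primer TGGCTCCTT is found on the top strand at positions 29–37.
Taking the reverse complement of AGAGAGGGGACGATGC gives GCATCGTCCCCTCTCT, found at positions 94–109 on the template; the primer anneals here to the top strand with its 3' end pointing upstream.
Amplicon spans positions 29–109: 81 bp.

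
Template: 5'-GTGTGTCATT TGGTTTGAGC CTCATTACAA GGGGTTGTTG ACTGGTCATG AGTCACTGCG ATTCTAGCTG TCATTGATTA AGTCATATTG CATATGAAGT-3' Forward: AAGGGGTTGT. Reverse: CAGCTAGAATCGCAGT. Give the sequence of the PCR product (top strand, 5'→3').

5'-AAGGGGTTGTTGACTGGTCATGAGTCACTGCGATTCTAGCTG-3'

The forward primer matches the template at positions 29–38.
The reverse primer's reverse complement is ACTGCGATTCTAGCTG, which matches the template at positions 55–70.
The product is the template from position 29 through 70 (42 bp).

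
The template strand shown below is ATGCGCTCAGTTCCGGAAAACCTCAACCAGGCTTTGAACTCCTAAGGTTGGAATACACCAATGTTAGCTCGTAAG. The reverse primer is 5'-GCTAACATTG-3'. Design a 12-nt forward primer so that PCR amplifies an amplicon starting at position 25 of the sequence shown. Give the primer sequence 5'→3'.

5'-AACCAGGCTTTG-3'

The reverse primer's reverse complement CAATGTTAGC matches the template at positions 59–68; the product starts at position 25.
The forward primer is identical to the top strand over positions 25–36: AACCAGGCTTTG.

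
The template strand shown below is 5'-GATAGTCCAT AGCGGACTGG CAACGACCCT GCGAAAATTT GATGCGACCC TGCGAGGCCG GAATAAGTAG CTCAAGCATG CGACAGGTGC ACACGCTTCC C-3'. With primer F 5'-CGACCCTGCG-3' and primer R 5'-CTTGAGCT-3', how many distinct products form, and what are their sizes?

The forward primer CGACCCTGCG matches the top strand at positions 24–33, 45–54.
The reverse primer's reverse complement is AGCTCAAG, matching at positions 69–76.
Each forward site pairs with the reverse site to give a product ending at position 76: sizes 53, 32 bp.

Two products: 53 bp, 32 bp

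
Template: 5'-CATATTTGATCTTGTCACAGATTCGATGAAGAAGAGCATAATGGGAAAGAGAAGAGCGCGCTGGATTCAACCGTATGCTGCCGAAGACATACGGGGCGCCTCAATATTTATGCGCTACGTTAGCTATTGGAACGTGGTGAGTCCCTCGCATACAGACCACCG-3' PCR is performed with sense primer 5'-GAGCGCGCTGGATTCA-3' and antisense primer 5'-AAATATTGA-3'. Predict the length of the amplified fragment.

56 bp

The forward primer matches the template at positions 54–69.
Taking the reverse complement of AAATATTGA gives TCAATATTT, found at positions 101–109 on the template; the primer anneals here to the top strand with its 3' end pointing upstream.
Amplicon spans positions 54–109: 56 bp.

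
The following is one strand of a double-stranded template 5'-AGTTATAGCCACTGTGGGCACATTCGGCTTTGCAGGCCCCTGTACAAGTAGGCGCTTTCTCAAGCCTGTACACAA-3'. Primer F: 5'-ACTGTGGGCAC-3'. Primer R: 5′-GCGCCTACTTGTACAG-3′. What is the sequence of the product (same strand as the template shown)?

5'-ACTGTGGGCACATTCGGCTTTGCAGGCCCCTGTACAAGTAGGCGC-3'

Scanning the template, ACTGTGGGCAC occurs at positions 11–21; this primer anneals to the bottom strand there with its 3' end pointing downstream.
Taking the reverse complement of GCGCCTACTTGTACAG gives CTGTACAAGTAGGCGC, found at positions 40–55 on the template; the primer anneals here to the top strand with its 3' end pointing upstream.
The product is the template from position 11 through 55 (45 bp).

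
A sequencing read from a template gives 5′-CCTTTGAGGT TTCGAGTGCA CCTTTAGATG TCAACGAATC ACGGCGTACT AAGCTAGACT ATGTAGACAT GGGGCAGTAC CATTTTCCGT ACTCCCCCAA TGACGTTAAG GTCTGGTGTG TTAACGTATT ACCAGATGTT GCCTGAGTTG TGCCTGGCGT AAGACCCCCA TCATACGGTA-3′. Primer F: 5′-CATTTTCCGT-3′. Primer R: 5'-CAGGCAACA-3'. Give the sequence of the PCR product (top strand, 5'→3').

5'-CATTTTCCGTACTCCCCCAATGACGTTAAGGTCTGGTGTGTTAACGTATTACCAGATGTTGCCTG-3'

The forward primer matches the template at positions 81–90.
Taking the reverse complement of CAGGCAACA gives TGTTGCCTG, found at positions 137–145 on the template; the primer anneals here to the top strand with its 3' end pointing upstream.
The product is the template from position 81 through 145 (65 bp).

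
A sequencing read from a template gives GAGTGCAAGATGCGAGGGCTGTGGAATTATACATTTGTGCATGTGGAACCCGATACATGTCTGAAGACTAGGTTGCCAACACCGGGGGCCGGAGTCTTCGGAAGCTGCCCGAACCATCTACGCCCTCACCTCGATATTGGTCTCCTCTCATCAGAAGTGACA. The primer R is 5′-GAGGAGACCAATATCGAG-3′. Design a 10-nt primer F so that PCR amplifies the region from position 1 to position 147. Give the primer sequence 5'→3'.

5'-GAGTGCAAGA-3'

The reverse primer's reverse complement CTCGATATTGGTCTCCTC matches the template at positions 130–147; the product starts at position 1.
The forward primer is identical to the top strand over positions 1–10: GAGTGCAAGA.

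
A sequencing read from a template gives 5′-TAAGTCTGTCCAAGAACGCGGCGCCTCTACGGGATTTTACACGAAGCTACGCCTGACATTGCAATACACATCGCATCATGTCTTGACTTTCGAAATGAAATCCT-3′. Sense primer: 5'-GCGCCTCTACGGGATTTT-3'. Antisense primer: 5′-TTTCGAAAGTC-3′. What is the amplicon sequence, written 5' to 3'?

5'-GCGCCTCTACGGGATTTTACACGAAGCTACGCCTGACATTGCAATACACATCGCATCATGTCTTGACTTTCGAAA-3'

Forward primer GCGCCTCTACGGGATTTT is found on the top strand at positions 21–38.
The reverse primer's reverse complement is GACTTTCGAAA, which matches the template at positions 85–95.
The product is the template from position 21 through 95 (75 bp).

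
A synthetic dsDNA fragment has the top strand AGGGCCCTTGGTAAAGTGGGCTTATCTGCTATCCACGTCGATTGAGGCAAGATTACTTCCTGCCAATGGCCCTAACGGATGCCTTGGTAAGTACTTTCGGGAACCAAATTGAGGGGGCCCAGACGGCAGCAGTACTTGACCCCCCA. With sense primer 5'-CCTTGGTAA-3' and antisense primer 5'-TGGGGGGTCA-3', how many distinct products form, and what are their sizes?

The forward primer CCTTGGTAA matches the top strand at positions 6–14, 82–90.
The reverse primer's reverse complement is TGACCCCCCA, matching at positions 137–146.
Each forward site pairs with the reverse site to give a product ending at position 146: sizes 141, 65 bp.

Two products: 141 bp, 65 bp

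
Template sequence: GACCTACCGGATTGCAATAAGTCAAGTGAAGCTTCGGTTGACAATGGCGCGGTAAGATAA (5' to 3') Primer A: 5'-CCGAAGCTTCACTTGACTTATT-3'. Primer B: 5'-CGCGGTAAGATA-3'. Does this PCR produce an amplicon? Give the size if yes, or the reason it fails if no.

Primer A (CCGAAGCTTCACTTGACTTATT) has reverse complement AATAAGTCAAGTGAAGCTTCGG, which matches the top strand at positions 16–37; primer A anneals to the top strand there with its 3' end pointing upstream toward position 16.
Primer B (CGCGGTAAGATA) matches the top strand directly at positions 48–59; it anneals to the bottom strand with its 3' end pointing downstream toward position 59.
The 3' ends diverge (primer A extends toward position 1, primer B toward position 60), so the primers never converge on a shared product.

No product — the primers' 3' ends point away from each other.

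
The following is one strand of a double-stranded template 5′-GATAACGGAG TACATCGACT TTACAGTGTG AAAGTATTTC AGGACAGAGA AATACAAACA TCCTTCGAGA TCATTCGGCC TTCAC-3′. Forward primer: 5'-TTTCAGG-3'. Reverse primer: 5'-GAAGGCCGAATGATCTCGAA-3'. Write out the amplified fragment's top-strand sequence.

5'-TTTCAGGACAGAGAAATACAAACATCCTTCGAGATCATTCGGCCTTC-3'

The forward primer matches the template at positions 37–43.
Taking the reverse complement of GAAGGCCGAATGATCTCGAA gives TTCGAGATCATTCGGCCTTC, found at positions 64–83 on the template; the primer anneals here to the top strand with its 3' end pointing upstream.
The product is the template from position 37 through 83 (47 bp).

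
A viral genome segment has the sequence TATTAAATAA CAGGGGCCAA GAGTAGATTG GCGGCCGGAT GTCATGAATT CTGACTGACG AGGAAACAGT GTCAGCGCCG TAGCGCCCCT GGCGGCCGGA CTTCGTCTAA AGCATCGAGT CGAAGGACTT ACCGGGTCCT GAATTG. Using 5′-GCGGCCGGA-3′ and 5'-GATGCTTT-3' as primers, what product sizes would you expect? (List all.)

86 bp, 25 bp

The forward primer GCGGCCGGA matches the top strand at positions 31–39, 92–100.
The reverse primer's reverse complement is AAAGCATC, matching at positions 109–116.
Each forward site pairs with the reverse site to give a product ending at position 116: sizes 86, 25 bp.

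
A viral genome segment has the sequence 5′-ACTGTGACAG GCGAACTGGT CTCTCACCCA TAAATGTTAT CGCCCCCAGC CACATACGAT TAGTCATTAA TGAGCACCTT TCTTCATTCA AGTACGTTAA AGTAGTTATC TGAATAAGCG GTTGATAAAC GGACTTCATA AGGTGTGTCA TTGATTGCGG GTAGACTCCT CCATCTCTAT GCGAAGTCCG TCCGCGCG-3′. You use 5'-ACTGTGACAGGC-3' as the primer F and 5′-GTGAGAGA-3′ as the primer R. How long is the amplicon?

27 bp

Scanning the template, ACTGTGACAGGC occurs at positions 1–12; this primer anneals to the bottom strand there with its 3' end pointing downstream.
Taking the reverse complement of GTGAGAGA gives TCTCTCAC, found at positions 20–27 on the template; the primer anneals here to the top strand with its 3' end pointing upstream.
Amplicon spans positions 1–27: 27 bp.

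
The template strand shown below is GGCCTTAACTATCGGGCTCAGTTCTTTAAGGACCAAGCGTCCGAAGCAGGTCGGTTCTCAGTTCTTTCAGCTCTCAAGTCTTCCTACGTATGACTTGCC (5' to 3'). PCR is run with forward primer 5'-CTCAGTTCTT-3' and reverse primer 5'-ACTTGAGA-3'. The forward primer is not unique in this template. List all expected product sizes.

63 bp, 23 bp

The forward primer CTCAGTTCTT matches the top strand at positions 17–26, 57–66.
The reverse primer's reverse complement is TCTCAAGT, matching at positions 72–79.
Each forward site pairs with the reverse site to give a product ending at position 79: sizes 63, 23 bp.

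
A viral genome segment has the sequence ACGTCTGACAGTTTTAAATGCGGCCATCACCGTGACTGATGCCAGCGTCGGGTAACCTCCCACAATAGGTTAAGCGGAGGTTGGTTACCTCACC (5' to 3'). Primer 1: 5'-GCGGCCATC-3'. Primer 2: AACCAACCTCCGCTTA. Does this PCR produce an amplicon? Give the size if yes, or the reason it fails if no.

Yes — a 67 bp product.

Primer 1 (GCGGCCATC) matches the top strand at positions 20–28; it acts as a forward primer.
Primer 2's reverse complement is TAAGCGGAGGTTGGTT, matching the top strand at positions 71–86; it acts as a reverse primer.
The 3' ends face each other across positions 20–86, giving a 67 bp product.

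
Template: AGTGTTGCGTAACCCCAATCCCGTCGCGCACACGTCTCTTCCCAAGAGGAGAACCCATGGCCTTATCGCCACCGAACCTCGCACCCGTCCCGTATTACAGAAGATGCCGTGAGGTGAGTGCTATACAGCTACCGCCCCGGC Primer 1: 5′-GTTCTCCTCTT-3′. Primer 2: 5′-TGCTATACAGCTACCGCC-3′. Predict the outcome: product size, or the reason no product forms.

Primer 1 (GTTCTCCTCTT) has reverse complement AAGAGGAGAAC, which matches the top strand at positions 44–54; primer 1 anneals to the top strand there with its 3' end pointing upstream toward position 44.
Primer 2 (TGCTATACAGCTACCGCC) matches the top strand directly at positions 119–136; it anneals to the bottom strand with its 3' end pointing downstream toward position 136.
The 3' ends diverge (primer 1 extends toward position 1, primer 2 toward position 141), so the primers never converge on a shared product.

No product — the primers' 3' ends point away from each other.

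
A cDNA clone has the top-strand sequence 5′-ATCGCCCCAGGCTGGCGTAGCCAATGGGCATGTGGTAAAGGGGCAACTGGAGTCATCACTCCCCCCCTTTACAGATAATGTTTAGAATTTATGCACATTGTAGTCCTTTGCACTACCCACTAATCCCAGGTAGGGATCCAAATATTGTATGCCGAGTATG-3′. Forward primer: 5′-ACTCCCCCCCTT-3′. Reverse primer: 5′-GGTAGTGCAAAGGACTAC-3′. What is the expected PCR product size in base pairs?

The forward primer matches the template at positions 58–69.
The reverse primer's reverse complement is GTAGTCCTTTGCACTACC, which matches the template at positions 100–117.
Product length = (reverse-primer end) − (forward-primer start) + 1 = 117 − 58 + 1 = 60 bp.

60 bp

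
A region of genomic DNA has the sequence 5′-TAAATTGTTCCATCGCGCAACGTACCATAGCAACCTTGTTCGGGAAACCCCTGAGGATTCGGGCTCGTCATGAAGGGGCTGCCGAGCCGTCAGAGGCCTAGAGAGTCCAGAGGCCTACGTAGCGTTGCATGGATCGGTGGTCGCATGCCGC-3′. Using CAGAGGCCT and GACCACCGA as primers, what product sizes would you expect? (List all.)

The forward primer CAGAGGCCT matches the top strand at positions 91–99, 108–116.
The reverse primer's reverse complement is TCGGTGGTC, matching at positions 134–142.
Each forward site pairs with the reverse site to give a product ending at position 142: sizes 52, 35 bp.

52 bp, 35 bp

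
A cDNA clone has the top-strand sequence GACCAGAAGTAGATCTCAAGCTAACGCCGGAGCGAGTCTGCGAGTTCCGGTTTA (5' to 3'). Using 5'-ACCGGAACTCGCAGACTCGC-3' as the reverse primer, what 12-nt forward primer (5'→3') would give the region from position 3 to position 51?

5'-CCAGAAGTAGAT-3'

The reverse primer's reverse complement GCGAGTCTGCGAGTTCCGGT matches the template at positions 32–51; the product starts at position 3.
The forward primer is identical to the top strand over positions 3–14: CCAGAAGTAGAT.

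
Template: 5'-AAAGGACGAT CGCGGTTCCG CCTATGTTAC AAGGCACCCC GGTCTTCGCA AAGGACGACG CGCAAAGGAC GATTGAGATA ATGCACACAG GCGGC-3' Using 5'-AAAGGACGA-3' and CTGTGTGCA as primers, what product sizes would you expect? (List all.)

The forward primer AAAGGACGA matches the top strand at positions 1–9, 50–58, 64–72.
The reverse primer's reverse complement is TGCACACAG, matching at positions 82–90.
Each forward site pairs with the reverse site to give a product ending at position 90: sizes 90, 41, 27 bp.

90 bp, 41 bp, 27 bp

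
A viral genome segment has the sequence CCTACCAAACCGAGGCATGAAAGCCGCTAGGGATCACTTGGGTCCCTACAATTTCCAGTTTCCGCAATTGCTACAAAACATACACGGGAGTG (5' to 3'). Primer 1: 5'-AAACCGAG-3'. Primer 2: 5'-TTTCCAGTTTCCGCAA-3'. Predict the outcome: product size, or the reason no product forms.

No product — both primers anneal to the same strand and extend in the same direction.

Primer 1 (AAACCGAG) matches the top strand at positions 7–14 (3' end points downstream).
Primer 2 (TTTCCAGTTTCCGCAA) also matches the top strand directly, at positions 52–67 — its reverse complement TTGCGGAAACTGGAAA is not present.
Both primers anneal to the bottom strand with 3' ends pointing the same way, so neither can prime synthesis back toward the other.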